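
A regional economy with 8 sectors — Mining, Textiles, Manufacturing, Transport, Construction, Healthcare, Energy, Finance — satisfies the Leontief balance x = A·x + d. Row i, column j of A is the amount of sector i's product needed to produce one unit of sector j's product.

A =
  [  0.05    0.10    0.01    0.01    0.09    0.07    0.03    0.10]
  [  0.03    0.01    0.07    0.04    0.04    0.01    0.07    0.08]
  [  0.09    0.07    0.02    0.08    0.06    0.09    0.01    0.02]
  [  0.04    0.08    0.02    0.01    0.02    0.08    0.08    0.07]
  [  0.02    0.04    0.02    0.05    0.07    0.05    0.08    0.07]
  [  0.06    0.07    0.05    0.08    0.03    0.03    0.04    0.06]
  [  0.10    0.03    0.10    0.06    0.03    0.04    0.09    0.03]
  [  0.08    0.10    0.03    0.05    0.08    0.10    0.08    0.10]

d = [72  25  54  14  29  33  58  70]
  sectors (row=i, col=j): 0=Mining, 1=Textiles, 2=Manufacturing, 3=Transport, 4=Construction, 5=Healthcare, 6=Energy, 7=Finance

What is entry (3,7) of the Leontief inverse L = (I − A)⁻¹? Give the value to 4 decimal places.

Form M = I − A:
  [  0.95   -0.10   -0.01   -0.01   -0.09   -0.07   -0.03   -0.10]
  [ -0.03    0.99   -0.07   -0.04   -0.04   -0.01   -0.07   -0.08]
  [ -0.09   -0.07    0.98   -0.08   -0.06   -0.09   -0.01   -0.02]
  [ -0.04   -0.08   -0.02    0.99   -0.02   -0.08   -0.08   -0.07]
  [ -0.02   -0.04   -0.02   -0.05    0.93   -0.05   -0.08   -0.07]
  [ -0.06   -0.07   -0.05   -0.08   -0.03    0.97   -0.04   -0.06]
  [ -0.10   -0.03   -0.10   -0.06   -0.03   -0.04    0.91   -0.03]
  [ -0.08   -0.10   -0.03   -0.05   -0.08   -0.10   -0.08    0.90]
Leontief inverse L = M⁻¹:
  [  1.0964    0.1506    0.0452    0.0504    0.1369    0.1162    0.0840    0.1613]
  [  0.0722    1.0525    0.0966    0.0720    0.0758    0.0520    0.1104    0.1224]
  [  0.1308    0.1195    1.0495    0.1140    0.1006    0.1328    0.0564    0.0759]
  [  0.0853    0.1237    0.0548    1.0466    0.0578    0.1193    0.1258    0.1197]
  [  0.0639    0.0843    0.0525    0.0855    1.1077    0.0921    0.1286    0.1190]
  [  0.1042    0.1183    0.0804    0.1137    0.0700    1.0753    0.0867    0.1127]
  [  0.1544    0.0861    0.1349    0.1007    0.0766    0.0926    1.1393    0.0857]
  [  0.1456    0.1695    0.0784    0.1036    0.1402    0.1631    0.1509    1.1790]
Total output x = L · d:
  x_0 = 1.0964·72 + 0.1506·25 + 0.0452·54 + 0.0504·14 + 0.1369·29 + 0.1162·33 + 0.0840·58 + 0.1613·70 = 109.8226
  x_1 = 0.0722·72 + 1.0525·25 + 0.0966·54 + 0.0720·14 + 0.0758·29 + 0.0520·33 + 0.1104·58 + 0.1224·70 = 56.6243
  x_2 = 0.1308·72 + 0.1195·25 + 1.0495·54 + 0.1140·14 + 0.1006·29 + 0.1328·33 + 0.0564·58 + 0.0759·70 = 86.5615
  x_3 = 0.0853·72 + 0.1237·25 + 0.0548·54 + 1.0466·14 + 0.0578·29 + 0.1193·33 + 0.1258·58 + 0.1197·70 = 48.1401
  x_4 = 0.0639·72 + 0.0843·25 + 0.0525·54 + 0.0855·14 + 1.1077·29 + 0.0921·33 + 0.1286·58 + 0.1190·70 = 61.6837
  x_5 = 0.1042·72 + 0.1183·25 + 0.0804·54 + 0.1137·14 + 0.0700·29 + 1.0753·33 + 0.0867·58 + 0.1127·70 = 66.8283
  x_6 = 0.1544·72 + 0.0861·25 + 0.1349·54 + 0.1007·14 + 0.0766·29 + 0.0926·33 + 1.1393·58 + 0.0857·70 = 99.3220
  x_7 = 0.1456·72 + 0.1695·25 + 0.0784·54 + 0.1036·14 + 0.1402·29 + 0.1631·33 + 0.1509·58 + 1.1790·70 = 121.1282

L[3,7] = 0.1197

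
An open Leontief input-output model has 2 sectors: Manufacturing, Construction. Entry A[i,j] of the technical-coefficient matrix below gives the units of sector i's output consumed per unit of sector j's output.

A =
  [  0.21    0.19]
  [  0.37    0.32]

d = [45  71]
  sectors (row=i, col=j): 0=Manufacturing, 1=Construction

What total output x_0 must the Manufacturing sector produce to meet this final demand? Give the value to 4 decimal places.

94.4314

Form M = I − A:
  [  0.79   -0.19]
  [ -0.37    0.68]
Leontief inverse L = M⁻¹:
  [  1.4564    0.4069]
  [  0.7925    1.6920]
Total output x = L · d:
  x_0 = 1.4564·45 + 0.4069·71 = 94.4314
  x_1 = 0.7925·45 + 1.6920·71 = 155.7935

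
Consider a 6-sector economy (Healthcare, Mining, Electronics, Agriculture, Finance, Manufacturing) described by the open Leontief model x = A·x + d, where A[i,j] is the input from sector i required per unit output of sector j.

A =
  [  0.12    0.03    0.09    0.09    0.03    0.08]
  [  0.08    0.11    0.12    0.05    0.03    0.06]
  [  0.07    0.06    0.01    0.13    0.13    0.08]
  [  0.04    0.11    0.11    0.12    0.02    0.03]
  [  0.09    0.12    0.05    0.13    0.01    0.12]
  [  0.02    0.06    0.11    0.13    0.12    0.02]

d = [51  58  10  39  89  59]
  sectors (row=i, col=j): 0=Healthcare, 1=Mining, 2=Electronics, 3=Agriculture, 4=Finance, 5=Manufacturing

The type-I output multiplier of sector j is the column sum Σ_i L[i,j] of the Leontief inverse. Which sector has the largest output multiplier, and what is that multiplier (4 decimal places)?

Form M = I − A:
  [  0.88   -0.03   -0.09   -0.09   -0.03   -0.08]
  [ -0.08    0.89   -0.12   -0.05   -0.03   -0.06]
  [ -0.07   -0.06    0.99   -0.13   -0.13   -0.08]
  [ -0.04   -0.11   -0.11    0.88   -0.02   -0.03]
  [ -0.09   -0.12   -0.05   -0.13    0.99   -0.12]
  [ -0.02   -0.06   -0.11   -0.13   -0.12    0.98]
Leontief inverse L = M⁻¹:
  [  1.1762    0.0916    0.1563    0.1793    0.0783    0.1295]
  [  0.1389    1.1764    0.1871    0.1373    0.0809    0.1127]
  [  0.1301    0.1382    1.0877    0.2273    0.1720    0.1359]
  [  0.0932    0.1777    0.1756    1.2030    0.0650    0.0776]
  [  0.1520    0.1979    0.1363    0.2297    1.0642    0.1730]
  [  0.0781    0.1372    0.1767    0.2253    0.1648    1.0767]
Total output x = L · d:
  x_0 = 1.1762·51 + 0.0916·58 + 0.1563·10 + 0.1793·39 + 0.0783·89 + 0.1295·59 = 88.4584
  x_1 = 0.1389·51 + 1.1764·58 + 0.1871·10 + 0.1373·39 + 0.0809·89 + 0.1127·59 = 96.3852
  x_2 = 0.1301·51 + 0.1382·58 + 1.0877·10 + 0.2273·39 + 0.1720·89 + 0.1359·59 = 57.7203
  x_3 = 0.0932·51 + 0.1777·58 + 0.1756·10 + 1.2030·39 + 0.0650·89 + 0.0776·59 = 74.0908
  x_4 = 0.1520·51 + 0.1979·58 + 0.1363·10 + 0.2297·39 + 1.0642·89 + 0.1730·59 = 134.4721
  x_5 = 0.0781·51 + 0.1372·58 + 0.1767·10 + 0.2253·39 + 0.1648·89 + 1.0767·59 = 100.6836
Output multipliers (column sums of L):
  Healthcare: 1.7686
  Mining: 1.9189
  Electronics: 1.9197
  Agriculture: 2.2019
  Finance: 1.6251
  Manufacturing: 1.7054

Agriculture (2.2019)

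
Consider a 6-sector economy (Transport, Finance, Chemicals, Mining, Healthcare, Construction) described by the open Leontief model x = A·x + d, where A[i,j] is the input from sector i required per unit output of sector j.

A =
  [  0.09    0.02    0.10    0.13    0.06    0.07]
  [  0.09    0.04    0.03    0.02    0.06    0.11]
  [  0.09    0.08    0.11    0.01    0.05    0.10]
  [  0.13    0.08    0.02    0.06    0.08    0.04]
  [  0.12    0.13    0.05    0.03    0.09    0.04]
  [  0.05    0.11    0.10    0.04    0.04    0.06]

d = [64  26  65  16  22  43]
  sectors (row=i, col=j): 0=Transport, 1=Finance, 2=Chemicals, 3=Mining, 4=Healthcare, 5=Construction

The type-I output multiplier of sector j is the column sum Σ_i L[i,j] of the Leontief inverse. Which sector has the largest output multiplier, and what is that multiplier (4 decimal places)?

Transport (1.9758)

Form M = I − A:
  [  0.91   -0.02   -0.10   -0.13   -0.06   -0.07]
  [ -0.09    0.96   -0.03   -0.02   -0.06   -0.11]
  [ -0.09   -0.08    0.89   -0.01   -0.05   -0.10]
  [ -0.13   -0.08   -0.02    0.94   -0.08   -0.04]
  [ -0.12   -0.13   -0.05   -0.03    0.91   -0.04]
  [ -0.05   -0.11   -0.10   -0.04   -0.04    0.94]
Leontief inverse L = M⁻¹:
  [  1.1692    0.0816    0.1584    0.1740    0.1120    0.1256]
  [  0.1437    1.0860    0.0765    0.0534    0.0967    0.1523]
  [  0.1570    0.1356    1.1699    0.0468    0.0946    0.1580]
  [  0.1986    0.1291    0.0686    1.1026    0.1262    0.0895]
  [  0.1948    0.1846    0.1049    0.0726    1.1404    0.0989]
  [  0.1124    0.1592    0.1492    0.0705    0.0812    1.1132]
Total output x = L · d:
  x_0 = 1.1692·64 + 0.0816·26 + 0.1584·65 + 0.1740·16 + 0.1120·22 + 0.1256·43 = 97.8998
  x_1 = 0.1437·64 + 1.0860·26 + 0.0765·65 + 0.0534·16 + 0.0967·22 + 0.1523·43 = 51.9369
  x_2 = 0.1570·64 + 0.1356·26 + 1.1699·65 + 0.0468·16 + 0.0946·22 + 0.1580·43 = 99.2417
  x_3 = 0.1986·64 + 0.1291·26 + 0.0686·65 + 1.1026·16 + 0.1262·22 + 0.0895·43 = 44.7944
  x_4 = 0.1948·64 + 0.1846·26 + 0.1049·65 + 0.0726·16 + 1.1404·22 + 0.0989·43 = 54.5916
  x_5 = 0.1124·64 + 0.1592·26 + 0.1492·65 + 0.0705·16 + 0.0812·22 + 1.1132·43 = 71.8167
Output multipliers (column sums of L):
  Transport: 1.9758
  Finance: 1.7761
  Chemicals: 1.7276
  Mining: 1.5199
  Healthcare: 1.6512
  Construction: 1.7375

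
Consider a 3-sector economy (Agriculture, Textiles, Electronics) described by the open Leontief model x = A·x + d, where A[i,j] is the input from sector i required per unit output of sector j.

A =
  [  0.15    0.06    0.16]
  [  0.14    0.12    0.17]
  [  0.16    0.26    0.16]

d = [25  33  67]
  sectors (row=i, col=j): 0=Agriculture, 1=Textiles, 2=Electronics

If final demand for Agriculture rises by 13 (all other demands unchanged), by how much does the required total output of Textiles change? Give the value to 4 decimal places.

3.3996

Form M = I − A:
  [  0.85   -0.06   -0.16]
  [ -0.14    0.88   -0.17]
  [ -0.16   -0.26    0.84]
Leontief inverse L = M⁻¹:
  [  1.2552    0.1662    0.2727]
  [  0.2615    1.2433    0.3014]
  [  0.3200    0.4165    1.3357]
Total output x = L · d:
  x_0 = 1.2552·25 + 0.1662·33 + 0.2727·67 = 55.1336
  x_1 = 0.2615·25 + 1.2433·33 + 0.3014·67 = 67.7602
  x_2 = 0.3200·25 + 0.4165·33 + 1.3357·67 = 111.2369
Δx_1 = L[1,0] · Δd_0 = 0.2615 · 13 = 3.3996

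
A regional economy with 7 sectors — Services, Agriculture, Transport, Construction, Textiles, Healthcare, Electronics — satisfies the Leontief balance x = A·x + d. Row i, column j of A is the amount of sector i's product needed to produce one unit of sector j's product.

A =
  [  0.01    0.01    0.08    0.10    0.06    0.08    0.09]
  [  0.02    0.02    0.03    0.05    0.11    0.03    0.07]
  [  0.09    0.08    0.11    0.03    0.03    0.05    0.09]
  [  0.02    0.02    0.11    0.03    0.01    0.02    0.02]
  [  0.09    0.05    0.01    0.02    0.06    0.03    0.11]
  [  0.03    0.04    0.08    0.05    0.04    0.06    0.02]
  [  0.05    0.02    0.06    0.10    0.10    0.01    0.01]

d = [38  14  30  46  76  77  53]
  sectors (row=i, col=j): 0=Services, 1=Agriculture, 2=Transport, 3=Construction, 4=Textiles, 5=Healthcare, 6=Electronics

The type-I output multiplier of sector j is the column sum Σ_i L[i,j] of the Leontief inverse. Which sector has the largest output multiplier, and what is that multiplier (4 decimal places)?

Transport (1.7603)

Form M = I − A:
  [  0.99   -0.01   -0.08   -0.10   -0.06   -0.08   -0.09]
  [ -0.02    0.98   -0.03   -0.05   -0.11   -0.03   -0.07]
  [ -0.09   -0.08    0.89   -0.03   -0.03   -0.05   -0.09]
  [ -0.02   -0.02   -0.11    0.97   -0.01   -0.02   -0.02]
  [ -0.09   -0.05   -0.01   -0.02    0.94   -0.03   -0.11]
  [ -0.03   -0.04   -0.08   -0.05   -0.04    0.94   -0.02]
  [ -0.05   -0.02   -0.06   -0.10   -0.10   -0.01    0.99]
Leontief inverse L = M⁻¹:
  [  1.0433    0.0356    0.1303    0.1336    0.0940    0.1040    0.1245]
  [  0.0474    1.0386    0.0614    0.0761    0.1401    0.0476    0.1014]
  [  0.1260    0.1080    1.1652    0.0745    0.0767    0.0816    0.1367]
  [  0.0407    0.0372    0.1410    1.0484    0.0288    0.0358    0.0443]
  [  0.1155    0.0673    0.0464    0.0570    1.0987    0.0522    0.1438]
  [  0.0548    0.0602    0.1175    0.0747    0.0665    1.0809    0.0507]
  [  0.0776    0.0405    0.0986    0.1252    0.1268    0.0310    1.0462]
Total output x = L · d:
  x_0 = 1.0433·38 + 0.0356·14 + 0.1303·30 + 0.1336·46 + 0.0940·76 + 0.1040·77 + 0.1245·53 = 71.9484
  x_1 = 0.0474·38 + 1.0386·14 + 0.0614·30 + 0.0761·46 + 0.1401·76 + 0.0476·77 + 0.1014·53 = 41.3764
  x_2 = 0.1260·38 + 0.1080·14 + 1.1652·30 + 0.0745·46 + 0.0767·76 + 0.0816·77 + 0.1367·53 = 64.0342
  x_3 = 0.0407·38 + 0.0372·14 + 0.1410·30 + 1.0484·46 + 0.0288·76 + 0.0358·77 + 0.0443·53 = 61.8208
  x_4 = 0.1155·38 + 0.0673·14 + 0.0464·30 + 0.0570·46 + 1.0987·76 + 0.0522·77 + 0.1438·53 = 104.4828
  x_5 = 0.0548·38 + 0.0602·14 + 0.1175·30 + 0.0747·46 + 0.0665·76 + 1.0809·77 + 0.0507·53 = 100.8518
  x_6 = 0.0776·38 + 0.0405·14 + 0.0986·30 + 0.1252·46 + 0.1268·76 + 0.0310·77 + 1.0462·53 = 79.7029
Output multipliers (column sums of L):
  Services: 1.5052
  Agriculture: 1.3873
  Transport: 1.7603
  Construction: 1.5894
  Textiles: 1.6316
  Healthcare: 1.4333
  Electronics: 1.6474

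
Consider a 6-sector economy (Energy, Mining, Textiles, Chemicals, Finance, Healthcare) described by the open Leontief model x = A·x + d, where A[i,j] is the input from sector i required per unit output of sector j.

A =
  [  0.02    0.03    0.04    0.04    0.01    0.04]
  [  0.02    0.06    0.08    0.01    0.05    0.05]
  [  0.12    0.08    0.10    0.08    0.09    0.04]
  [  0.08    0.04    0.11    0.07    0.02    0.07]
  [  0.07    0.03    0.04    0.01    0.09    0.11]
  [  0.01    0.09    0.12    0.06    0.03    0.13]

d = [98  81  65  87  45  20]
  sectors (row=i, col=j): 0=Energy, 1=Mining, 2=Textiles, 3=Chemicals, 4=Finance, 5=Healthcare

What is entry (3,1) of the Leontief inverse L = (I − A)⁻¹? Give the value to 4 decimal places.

L[3,1] = 0.0769

Form M = I − A:
  [  0.98   -0.03   -0.04   -0.04   -0.01   -0.04]
  [ -0.02    0.94   -0.08   -0.01   -0.05   -0.05]
  [ -0.12   -0.08    0.90   -0.08   -0.09   -0.04]
  [ -0.08   -0.04   -0.11    0.93   -0.02   -0.07]
  [ -0.07   -0.03   -0.04   -0.01    0.91   -0.11]
  [ -0.01   -0.09   -0.12   -0.06   -0.03    0.87]
Leontief inverse L = M⁻¹:
  [  1.0363    0.0476    0.0662    0.0550    0.0238    0.0609]
  [  0.0451    1.0867    0.1165    0.0297    0.0751    0.0818]
  [  0.1644    0.1221    1.1616    0.1157    0.1290    0.0936]
  [  0.1164    0.0769    0.1640    1.1030    0.0497    0.1123]
  [  0.0958    0.0623    0.0844    0.0341    1.1176    0.1559]
  [  0.0506    0.1373    0.1873    0.0969    0.0678    1.1846]
Total output x = L · d:
  x_0 = 1.0363·98 + 0.0476·81 + 0.0662·65 + 0.0550·87 + 0.0238·45 + 0.0609·20 = 116.7834
  x_1 = 0.0451·98 + 1.0867·81 + 0.1165·65 + 0.0297·87 + 0.0751·45 + 0.0818·20 = 107.6058
  x_2 = 0.1644·98 + 0.1221·81 + 1.1616·65 + 0.1157·87 + 0.1290·45 + 0.0936·20 = 119.2512
  x_3 = 0.1164·98 + 0.0769·81 + 0.1640·65 + 1.1030·87 + 0.0497·45 + 0.1123·20 = 128.7420
  x_4 = 0.0958·98 + 0.0623·81 + 0.0844·65 + 0.0341·87 + 1.1176·45 + 0.1559·20 = 76.3041
  x_5 = 0.0506·98 + 0.1373·81 + 0.1873·65 + 0.0969·87 + 0.0678·45 + 1.1846·20 = 63.4208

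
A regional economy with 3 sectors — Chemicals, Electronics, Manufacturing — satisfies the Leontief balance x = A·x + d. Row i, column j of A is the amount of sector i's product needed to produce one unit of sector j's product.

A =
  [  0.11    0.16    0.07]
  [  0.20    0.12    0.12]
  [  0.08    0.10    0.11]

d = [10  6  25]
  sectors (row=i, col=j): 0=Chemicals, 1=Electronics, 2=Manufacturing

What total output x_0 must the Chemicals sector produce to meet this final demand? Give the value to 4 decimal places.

16.3508

Form M = I − A:
  [  0.89   -0.16   -0.07]
  [ -0.20    0.88   -0.12]
  [ -0.08   -0.10    0.89]
Leontief inverse L = M⁻¹:
  [  1.1864    0.2298    0.1243]
  [  0.2886    1.2100    0.1858]
  [  0.1391    0.1566    1.1556]
Total output x = L · d:
  x_0 = 1.1864·10 + 0.2298·6 + 0.1243·25 = 16.3508
  x_1 = 0.2886·10 + 1.2100·6 + 0.1858·25 = 14.7918
  x_2 = 0.1391·10 + 0.1566·6 + 1.1556·25 = 31.2216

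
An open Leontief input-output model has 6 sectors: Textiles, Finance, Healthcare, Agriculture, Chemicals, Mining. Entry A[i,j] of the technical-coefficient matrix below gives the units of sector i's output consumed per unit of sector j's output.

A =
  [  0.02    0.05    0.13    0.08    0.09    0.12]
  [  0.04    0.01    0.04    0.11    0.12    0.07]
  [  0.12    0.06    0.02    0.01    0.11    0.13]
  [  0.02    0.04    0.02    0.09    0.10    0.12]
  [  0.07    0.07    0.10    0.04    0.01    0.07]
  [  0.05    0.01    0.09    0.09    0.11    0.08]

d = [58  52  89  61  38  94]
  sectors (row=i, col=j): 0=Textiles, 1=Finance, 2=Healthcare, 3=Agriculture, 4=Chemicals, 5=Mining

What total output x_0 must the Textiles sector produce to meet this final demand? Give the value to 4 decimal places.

116.1887

Form M = I − A:
  [  0.98   -0.05   -0.13   -0.08   -0.09   -0.12]
  [ -0.04    0.99   -0.04   -0.11   -0.12   -0.07]
  [ -0.12   -0.06    0.98   -0.01   -0.11   -0.13]
  [ -0.02   -0.04   -0.02    0.91   -0.10   -0.12]
  [ -0.07   -0.07   -0.10   -0.04    0.99   -0.07]
  [ -0.05   -0.01   -0.09   -0.09   -0.11    0.92]
Leontief inverse L = M⁻¹:
  [  1.0711    0.0842    0.1835    0.1335    0.1639    0.2019]
  [  0.0752    1.0389    0.0855    0.1540    0.1727    0.1342]
  [  0.1605    0.0908    1.0832    0.0647    0.1750    0.2027]
  [  0.0542    0.0655    0.0656    1.1371    0.1552    0.1814]
  [  0.1060    0.0942    0.1410    0.0825    1.0699    0.1331]
  [  0.0927    0.0424    0.1401    0.1364    0.1710    1.1529]
Total output x = L · d:
  x_0 = 1.0711·58 + 0.0842·52 + 0.1835·89 + 0.1335·61 + 0.1639·38 + 0.2019·94 = 116.1887
  x_1 = 0.0752·58 + 1.0389·52 + 0.0855·89 + 0.1540·61 + 0.1727·38 + 0.1342·94 = 94.5555
  x_2 = 0.1605·58 + 0.0908·52 + 1.0832·89 + 0.0647·61 + 0.1750·38 + 0.2027·94 = 140.0834
  x_3 = 0.0542·58 + 0.0655·52 + 0.0656·89 + 1.1371·61 + 0.1552·38 + 0.1814·94 = 104.6989
  x_4 = 0.1060·58 + 0.0942·52 + 0.1410·89 + 0.0825·61 + 1.0699·38 + 0.1331·94 = 81.7933
  x_5 = 0.0927·58 + 0.0424·52 + 0.1401·89 + 0.1364·61 + 0.1710·38 + 1.1529·94 = 143.2420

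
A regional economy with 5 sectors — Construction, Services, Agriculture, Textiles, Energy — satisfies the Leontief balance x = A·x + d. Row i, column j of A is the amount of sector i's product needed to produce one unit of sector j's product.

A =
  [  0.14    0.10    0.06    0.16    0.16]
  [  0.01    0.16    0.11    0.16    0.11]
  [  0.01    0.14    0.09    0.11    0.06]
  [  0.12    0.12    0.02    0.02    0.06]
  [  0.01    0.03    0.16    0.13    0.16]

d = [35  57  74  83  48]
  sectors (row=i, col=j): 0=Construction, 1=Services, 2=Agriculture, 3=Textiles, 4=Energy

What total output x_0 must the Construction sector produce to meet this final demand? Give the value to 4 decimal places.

Form M = I − A:
  [  0.86   -0.10   -0.06   -0.16   -0.16]
  [ -0.01    0.84   -0.11   -0.16   -0.11]
  [ -0.01   -0.14    0.91   -0.11   -0.06]
  [ -0.12   -0.12   -0.02    0.98   -0.06]
  [ -0.01   -0.03   -0.16   -0.13    0.84]
Leontief inverse L = M⁻¹:
  [  1.2114    0.2238    0.1648    0.2916    0.2927]
  [  0.0571    1.2767    0.2012    0.2684    0.2116]
  [  0.0446    0.2306    1.1577    0.1928    0.1352]
  [  0.1593    0.1959    0.0833    1.1065    0.1410]
  [  0.0496    0.1225    0.2426    0.2210    1.2491]
Total output x = L · d:
  x_0 = 1.2114·35 + 0.2238·57 + 0.1648·74 + 0.2916·83 + 0.2927·48 = 105.6030
  x_1 = 0.0571·35 + 1.2767·57 + 0.2012·74 + 0.2684·83 + 0.2116·48 = 122.0955
  x_2 = 0.0446·35 + 0.2306·57 + 1.1577·74 + 0.1928·83 + 0.1352·48 = 122.8721
  x_3 = 0.1593·35 + 0.1959·57 + 0.0833·74 + 1.1065·83 + 0.1410·48 = 121.5096
  x_4 = 0.0496·35 + 0.1225·57 + 0.2426·74 + 0.2210·83 + 1.2491·48 = 104.9699

105.6030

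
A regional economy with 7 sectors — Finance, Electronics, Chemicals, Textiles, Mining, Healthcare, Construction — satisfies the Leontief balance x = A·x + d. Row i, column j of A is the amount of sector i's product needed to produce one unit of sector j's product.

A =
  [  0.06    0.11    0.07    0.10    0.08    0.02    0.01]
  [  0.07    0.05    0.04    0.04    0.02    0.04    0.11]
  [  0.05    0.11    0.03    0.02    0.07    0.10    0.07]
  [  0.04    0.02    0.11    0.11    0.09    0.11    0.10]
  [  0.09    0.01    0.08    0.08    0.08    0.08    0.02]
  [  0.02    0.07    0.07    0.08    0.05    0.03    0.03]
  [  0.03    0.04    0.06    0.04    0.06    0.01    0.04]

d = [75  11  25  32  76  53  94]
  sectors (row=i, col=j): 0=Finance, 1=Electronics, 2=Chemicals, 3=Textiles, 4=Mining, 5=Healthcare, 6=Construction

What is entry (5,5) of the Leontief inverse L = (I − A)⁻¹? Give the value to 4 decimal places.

L[5,5] = 1.0694

Form M = I − A:
  [  0.94   -0.11   -0.07   -0.10   -0.08   -0.02   -0.01]
  [ -0.07    0.95   -0.04   -0.04   -0.02   -0.04   -0.11]
  [ -0.05   -0.11    0.97   -0.02   -0.07   -0.10   -0.07]
  [ -0.04   -0.02   -0.11    0.89   -0.09   -0.11   -0.10]
  [ -0.09   -0.01   -0.08   -0.08    0.92   -0.08   -0.02]
  [ -0.02   -0.07   -0.07   -0.08   -0.05    0.97   -0.03]
  [ -0.03   -0.04   -0.06   -0.04   -0.06   -0.01    0.96]
Leontief inverse L = M⁻¹:
  [  1.1045    0.1545    0.1233    0.1547    0.1316    0.0709    0.0593]
  [  0.1004    1.0871    0.0800    0.0801    0.0595    0.0706    0.1432]
  [  0.0890    0.1525    1.0777    0.0687    0.1145    0.1376    0.1108]
  [  0.0889    0.0765    0.1780    1.1775    0.1575    0.1714    0.1540]
  [  0.1304    0.0574    0.1337    0.1364    1.1339    0.1284    0.0595]
  [  0.0522    0.1040    0.1105    0.1203    0.0896    1.0694    0.0683]
  [  0.0567    0.0675    0.0915    0.0713    0.0921    0.0401    1.0673]
Total output x = L · d:
  x_0 = 1.1045·75 + 0.1545·11 + 0.1233·25 + 0.1547·32 + 0.1316·76 + 0.0709·53 + 0.0593·94 = 111.8964
  x_1 = 0.1004·75 + 1.0871·11 + 0.0800·25 + 0.0801·32 + 0.0595·76 + 0.0706·53 + 0.1432·94 = 45.7723
  x_2 = 0.0890·75 + 0.1525·11 + 1.0777·25 + 0.0687·32 + 0.1145·76 + 0.1376·53 + 0.1108·94 = 63.9077
  x_3 = 0.0889·75 + 0.0765·11 + 0.1780·25 + 1.1775·32 + 0.1575·76 + 0.1714·53 + 0.1540·94 = 85.1668
  x_4 = 0.1304·75 + 0.0574·11 + 0.1337·25 + 0.1364·32 + 1.1339·76 + 0.1284·53 + 0.0595·94 = 116.6967
  x_5 = 0.0522·75 + 0.1040·11 + 0.1105·25 + 0.1203·32 + 0.0896·76 + 1.0694·53 + 0.0683·94 = 81.5814
  x_6 = 0.0567·75 + 0.0675·11 + 0.0915·25 + 0.0713·32 + 0.0921·76 + 0.0401·53 + 1.0673·94 = 119.0068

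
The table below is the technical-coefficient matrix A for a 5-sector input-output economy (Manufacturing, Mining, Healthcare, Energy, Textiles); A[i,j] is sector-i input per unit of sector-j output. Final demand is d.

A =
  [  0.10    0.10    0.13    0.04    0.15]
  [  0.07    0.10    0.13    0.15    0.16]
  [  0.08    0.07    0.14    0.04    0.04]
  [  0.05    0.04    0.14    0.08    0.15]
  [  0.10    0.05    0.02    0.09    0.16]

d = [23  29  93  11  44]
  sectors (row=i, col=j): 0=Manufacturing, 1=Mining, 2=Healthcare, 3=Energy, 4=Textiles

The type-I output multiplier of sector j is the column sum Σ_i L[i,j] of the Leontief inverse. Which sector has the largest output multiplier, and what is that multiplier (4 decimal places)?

Form M = I − A:
  [  0.90   -0.10   -0.13   -0.04   -0.15]
  [ -0.07    0.90   -0.13   -0.15   -0.16]
  [ -0.08   -0.07    0.86   -0.04   -0.04]
  [ -0.05   -0.04   -0.14    0.92   -0.15]
  [ -0.10   -0.05   -0.02   -0.09    0.84]
Leontief inverse L = M⁻¹:
  [  1.1817    0.1696    0.2295    0.1159    0.2749]
  [  0.1610    1.1760    0.2483    0.2396    0.3074]
  [  0.1363    0.1207    1.2192    0.0905    0.1216]
  [  0.1191    0.0956    0.2243    1.1423    0.2541]
  [  0.1663    0.1033    0.0952    0.1526    1.2716]
Total output x = L · d:
  x_0 = 1.1817·23 + 0.1696·29 + 0.2295·93 + 0.1159·11 + 0.2749·44 = 66.8147
  x_1 = 0.1610·23 + 1.1760·29 + 0.2483·93 + 0.2396·11 + 0.3074·44 = 77.0563
  x_2 = 0.1363·23 + 0.1207·29 + 1.2192·93 + 0.0905·11 + 0.1216·44 = 126.3673
  x_3 = 0.1191·23 + 0.0956·29 + 0.2243·93 + 1.1423·11 + 0.2541·44 = 50.1190
  x_4 = 0.1663·23 + 0.1033·29 + 0.0952·93 + 0.1526·11 + 1.2716·44 = 73.3004
Output multipliers (column sums of L):
  Manufacturing: 1.7643
  Mining: 1.6652
  Healthcare: 2.0165
  Energy: 1.7410
  Textiles: 2.2296

Textiles (2.2296)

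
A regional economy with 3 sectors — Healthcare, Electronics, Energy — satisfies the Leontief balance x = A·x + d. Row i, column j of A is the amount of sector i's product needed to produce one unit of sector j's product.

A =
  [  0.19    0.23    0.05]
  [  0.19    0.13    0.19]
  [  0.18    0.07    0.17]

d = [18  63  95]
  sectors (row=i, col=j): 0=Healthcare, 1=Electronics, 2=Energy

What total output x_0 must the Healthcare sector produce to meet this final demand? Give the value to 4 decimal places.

Form M = I − A:
  [  0.81   -0.23   -0.05]
  [ -0.19    0.87   -0.19]
  [ -0.18   -0.07    0.83]
Leontief inverse L = M⁻¹:
  [  1.3592    0.3728    0.1672]
  [  0.3680    1.2719    0.3133]
  [  0.3258    0.1881    1.2675]
Total output x = L · d:
  x_0 = 1.3592·18 + 0.3728·63 + 0.1672·95 = 63.8348
  x_1 = 0.3680·18 + 1.2719·63 + 0.3133·95 = 116.5207
  x_2 = 0.3258·18 + 0.1881·63 + 1.2675·95 = 138.1286

63.8348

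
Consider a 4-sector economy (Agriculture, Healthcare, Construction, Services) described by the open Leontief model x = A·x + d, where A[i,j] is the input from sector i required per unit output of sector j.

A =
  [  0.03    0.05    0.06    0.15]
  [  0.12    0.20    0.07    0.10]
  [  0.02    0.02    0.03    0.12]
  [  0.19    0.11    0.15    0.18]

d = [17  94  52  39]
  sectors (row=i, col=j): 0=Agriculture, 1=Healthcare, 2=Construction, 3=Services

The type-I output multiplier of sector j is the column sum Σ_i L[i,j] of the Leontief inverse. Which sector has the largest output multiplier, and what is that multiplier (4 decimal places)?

Services (1.9514)

Form M = I − A:
  [  0.97   -0.05   -0.06   -0.15]
  [ -0.12    0.80   -0.07   -0.10]
  [ -0.02   -0.02    0.97   -0.12]
  [ -0.19   -0.11   -0.15    0.82]
Leontief inverse L = M⁻¹:
  [  1.0905    0.1023    0.1101    0.2281]
  [  0.2055    1.2961    0.1397    0.2161]
  [  0.0628    0.0545    1.0657    0.1741]
  [  0.2917    0.2075    0.2392    1.3332]
Total output x = L · d:
  x_0 = 1.0905·17 + 0.1023·94 + 0.1101·52 + 0.2281·39 = 42.7725
  x_1 = 0.2055·17 + 1.2961·94 + 0.1397·52 + 0.2161·39 = 141.0129
  x_2 = 0.0628·17 + 0.0545·94 + 1.0657·52 + 0.1741·39 = 68.3955
  x_3 = 0.2917·17 + 0.2075·94 + 0.2392·52 + 1.3332·39 = 88.8994
Output multipliers (column sums of L):
  Agriculture: 1.6506
  Healthcare: 1.6604
  Construction: 1.5546
  Services: 1.9514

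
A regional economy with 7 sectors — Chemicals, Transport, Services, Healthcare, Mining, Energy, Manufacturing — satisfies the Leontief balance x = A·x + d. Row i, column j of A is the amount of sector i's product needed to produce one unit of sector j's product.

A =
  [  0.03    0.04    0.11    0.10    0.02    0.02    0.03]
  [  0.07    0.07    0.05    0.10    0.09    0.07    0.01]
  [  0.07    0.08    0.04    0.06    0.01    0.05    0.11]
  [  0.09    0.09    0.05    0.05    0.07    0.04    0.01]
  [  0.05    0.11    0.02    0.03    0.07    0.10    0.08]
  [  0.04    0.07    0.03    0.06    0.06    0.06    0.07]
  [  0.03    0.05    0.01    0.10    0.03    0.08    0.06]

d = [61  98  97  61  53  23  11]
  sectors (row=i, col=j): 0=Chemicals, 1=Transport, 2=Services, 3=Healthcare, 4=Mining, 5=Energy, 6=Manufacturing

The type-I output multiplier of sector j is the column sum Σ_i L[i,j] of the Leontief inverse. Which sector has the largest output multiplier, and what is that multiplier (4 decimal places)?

Transport (1.8605)

Form M = I − A:
  [  0.97   -0.04   -0.11   -0.10   -0.02   -0.02   -0.03]
  [ -0.07    0.93   -0.05   -0.10   -0.09   -0.07   -0.01]
  [ -0.07   -0.08    0.96   -0.06   -0.01   -0.05   -0.11]
  [ -0.09   -0.09   -0.05    0.95   -0.07   -0.04   -0.01]
  [ -0.05   -0.11   -0.02   -0.03    0.93   -0.10   -0.08]
  [ -0.04   -0.07   -0.03   -0.06   -0.06    0.94   -0.07]
  [ -0.03   -0.05   -0.01   -0.10   -0.03   -0.08    0.94]
Leontief inverse L = M⁻¹:
  [  1.0665    0.0843    0.1372    0.1410    0.0485    0.0526    0.0605]
  [  0.1151    1.1295    0.0869    0.1530    0.1332    0.1159    0.0475]
  [  0.1077    0.1277    1.0719    0.1146    0.0453    0.0906    0.1420]
  [  0.1282    0.1399    0.0844    1.0990    0.1064    0.0793    0.0421]
  [  0.0911    0.1662    0.0528    0.0874    1.1139    0.1494    0.1177]
  [  0.0762    0.1184    0.0579    0.1074    0.0961    1.1008    0.1018]
  [  0.0643    0.0944    0.0360    0.1427    0.0642    0.1157    1.0867]
Total output x = L · d:
  x_0 = 1.0665·61 + 0.0843·98 + 0.1372·97 + 0.1410·61 + 0.0485·53 + 0.0526·23 + 0.0605·11 = 99.6796
  x_1 = 0.1151·61 + 1.1295·98 + 0.0869·97 + 0.1530·61 + 0.1332·53 + 0.1159·23 + 0.0475·11 = 145.7276
  x_2 = 0.1077·61 + 0.1277·98 + 1.0719·97 + 0.1146·61 + 0.0453·53 + 0.0906·23 + 0.1420·11 = 136.0911
  x_3 = 0.1282·61 + 0.1399·98 + 0.0844·97 + 1.0990·61 + 0.1064·53 + 0.0793·23 + 0.0421·11 = 104.6819
  x_4 = 0.0911·61 + 0.1662·98 + 0.0528·97 + 0.0874·61 + 1.1139·53 + 0.1494·23 + 0.1177·11 = 96.0669
  x_5 = 0.0762·61 + 0.1184·98 + 0.0579·97 + 0.1074·61 + 0.0961·53 + 1.1008·23 + 0.1018·11 = 59.9499
  x_6 = 0.0643·61 + 0.0944·98 + 0.0360·97 + 0.1427·61 + 0.0642·53 + 0.1157·23 + 1.0867·11 = 43.3871
Output multipliers (column sums of L):
  Chemicals: 1.6492
  Transport: 1.8605
  Services: 1.5270
  Healthcare: 1.8452
  Mining: 1.6076
  Energy: 1.7043
  Manufacturing: 1.5983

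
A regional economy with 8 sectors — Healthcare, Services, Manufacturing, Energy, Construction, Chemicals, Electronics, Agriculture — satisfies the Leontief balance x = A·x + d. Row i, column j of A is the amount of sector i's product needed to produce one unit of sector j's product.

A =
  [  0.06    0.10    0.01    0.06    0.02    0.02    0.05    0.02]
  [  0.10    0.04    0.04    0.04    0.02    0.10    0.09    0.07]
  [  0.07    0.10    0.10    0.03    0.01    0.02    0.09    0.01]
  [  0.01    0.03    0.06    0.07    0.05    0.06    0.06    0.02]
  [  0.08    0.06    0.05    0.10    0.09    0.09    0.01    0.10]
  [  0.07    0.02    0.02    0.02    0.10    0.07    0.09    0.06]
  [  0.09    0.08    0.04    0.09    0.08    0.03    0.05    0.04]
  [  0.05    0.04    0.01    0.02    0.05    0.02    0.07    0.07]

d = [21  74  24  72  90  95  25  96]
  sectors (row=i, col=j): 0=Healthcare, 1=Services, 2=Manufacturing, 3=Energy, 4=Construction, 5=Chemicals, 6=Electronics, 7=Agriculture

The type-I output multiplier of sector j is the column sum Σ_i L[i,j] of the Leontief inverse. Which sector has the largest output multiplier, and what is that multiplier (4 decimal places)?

Healthcare (1.9442)

Form M = I − A:
  [  0.94   -0.10   -0.01   -0.06   -0.02   -0.02   -0.05   -0.02]
  [ -0.10    0.96   -0.04   -0.04   -0.02   -0.10   -0.09   -0.07]
  [ -0.07   -0.10    0.90   -0.03   -0.01   -0.02   -0.09   -0.01]
  [ -0.01   -0.03   -0.06    0.93   -0.05   -0.06   -0.06   -0.02]
  [ -0.08   -0.06   -0.05   -0.10    0.91   -0.09   -0.01   -0.10]
  [ -0.07   -0.02   -0.02   -0.02   -0.10    0.93   -0.09   -0.06]
  [ -0.09   -0.08   -0.04   -0.09   -0.08   -0.03    0.95   -0.04]
  [ -0.05   -0.04   -0.01   -0.02   -0.05   -0.02   -0.07    0.93]
Leontief inverse L = M⁻¹:
  [  1.1009    0.1347    0.0329    0.0940    0.0491    0.0536    0.0889    0.0487]
  [  0.1586    1.0922    0.0707    0.0863    0.0675    0.1416    0.1463    0.1109]
  [  0.1252    0.1510    1.1345    0.0717    0.0436    0.0577    0.1419    0.0423]
  [  0.0523    0.0672    0.0893    1.1066    0.0865    0.0944    0.1011    0.0507]
  [  0.1438    0.1160    0.0887    0.1537    1.1446    0.1438    0.0735    0.1516]
  [  0.1257    0.0685    0.0491    0.0679    0.1484    1.1118    0.1366    0.1034]
  [  0.1477    0.1325    0.0756    0.1414    0.1249    0.0777    1.1038    0.0829]
  [  0.0900    0.0750    0.0304    0.0537    0.0820    0.0491    0.1047    1.1008]
Total output x = L · d:
  x_0 = 1.1009·21 + 0.1347·74 + 0.0329·24 + 0.0940·72 + 0.0491·90 + 0.0536·95 + 0.0889·25 + 0.0487·96 = 57.0475
  x_1 = 0.1586·21 + 1.0922·74 + 0.0707·24 + 0.0863·72 + 0.0675·90 + 0.1416·95 + 0.1463·25 + 0.1109·96 = 125.9000
  x_2 = 0.1252·21 + 0.1510·74 + 1.1345·24 + 0.0717·72 + 0.0436·90 + 0.0577·95 + 0.1419·25 + 0.0423·96 = 63.2062
  x_3 = 0.0523·21 + 0.0672·74 + 0.0893·24 + 1.1066·72 + 0.0865·90 + 0.0944·95 + 0.1011·25 + 0.0507·96 = 112.0330
  x_4 = 0.1438·21 + 0.1160·74 + 0.0887·24 + 0.1537·72 + 1.1446·90 + 0.1438·95 + 0.0735·25 + 0.1516·96 = 157.8659
  x_5 = 0.1257·21 + 0.0685·74 + 0.0491·24 + 0.0679·72 + 0.1484·90 + 1.1118·95 + 0.1366·25 + 0.1034·96 = 146.0887
  x_6 = 0.1477·21 + 0.1325·74 + 0.0756·24 + 0.1414·72 + 0.1249·90 + 0.0777·95 + 1.1038·25 + 0.0829·96 = 79.0785
  x_7 = 0.0900·21 + 0.0750·74 + 0.0304·24 + 0.0537·72 + 0.0820·90 + 0.0491·95 + 0.1047·25 + 1.1008·96 = 132.3781
Output multipliers (column sums of L):
  Healthcare: 1.9442
  Services: 1.8371
  Manufacturing: 1.5713
  Energy: 1.7753
  Construction: 1.7466
  Chemicals: 1.7295
  Electronics: 1.8968
  Agriculture: 1.6914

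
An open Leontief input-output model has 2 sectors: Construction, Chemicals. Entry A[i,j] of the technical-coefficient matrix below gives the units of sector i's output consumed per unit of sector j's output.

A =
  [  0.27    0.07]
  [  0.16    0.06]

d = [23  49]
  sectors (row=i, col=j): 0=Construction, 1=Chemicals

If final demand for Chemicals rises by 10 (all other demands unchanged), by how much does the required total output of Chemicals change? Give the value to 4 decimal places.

Form M = I − A:
  [  0.73   -0.07]
  [ -0.16    0.94]
Leontief inverse L = M⁻¹:
  [  1.3926    0.1037]
  [  0.2370    1.0815]
Total output x = L · d:
  x_0 = 1.3926·23 + 0.1037·49 = 37.1111
  x_1 = 0.2370·23 + 1.0815·49 = 58.4444
Δx_1 = L[1,1] · Δd_1 = 1.0815 · 10 = 10.8148

10.8148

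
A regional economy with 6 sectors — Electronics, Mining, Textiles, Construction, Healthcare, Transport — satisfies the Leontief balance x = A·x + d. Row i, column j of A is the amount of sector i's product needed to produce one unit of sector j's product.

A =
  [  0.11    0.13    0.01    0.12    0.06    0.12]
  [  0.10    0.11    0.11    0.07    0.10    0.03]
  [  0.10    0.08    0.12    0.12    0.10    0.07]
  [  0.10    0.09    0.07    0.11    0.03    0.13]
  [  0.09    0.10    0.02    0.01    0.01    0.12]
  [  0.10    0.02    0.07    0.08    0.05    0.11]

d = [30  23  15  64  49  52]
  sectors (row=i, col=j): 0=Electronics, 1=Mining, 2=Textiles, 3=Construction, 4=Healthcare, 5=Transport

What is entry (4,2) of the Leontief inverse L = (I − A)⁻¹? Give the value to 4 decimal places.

Form M = I − A:
  [  0.89   -0.13   -0.01   -0.12   -0.06   -0.12]
  [ -0.10    0.89   -0.11   -0.07   -0.10   -0.03]
  [ -0.10   -0.08    0.88   -0.12   -0.10   -0.07]
  [ -0.10   -0.09   -0.07    0.89   -0.03   -0.13]
  [ -0.09   -0.10   -0.02   -0.01    0.99   -0.12]
  [ -0.10   -0.02   -0.07   -0.08   -0.05    0.89]
Leontief inverse L = M⁻¹:
  [  1.2200    0.2260    0.0800    0.2148    0.1228    0.2263]
  [  0.2048    1.2072    0.1799    0.1601    0.1638    0.1279]
  [  0.2187    0.1855    1.1985    0.2243    0.1692    0.1856]
  [  0.2076    0.1809    0.1417    1.2070    0.0936    0.2342]
  [  0.1607    0.1592    0.0661    0.0716    1.0541    0.1848]
  [  0.1866    0.0923    0.1237    0.1579    0.0984    1.1979]
Total output x = L · d:
  x_0 = 1.2200·30 + 0.2260·23 + 0.0800·15 + 0.2148·64 + 0.1228·49 + 0.2263·52 = 74.5264
  x_1 = 0.2048·30 + 1.2072·23 + 0.1799·15 + 0.1601·64 + 0.1638·49 + 0.1279·52 = 61.5348
  x_2 = 0.2187·30 + 0.1855·23 + 1.1985·15 + 0.2243·64 + 0.1692·49 + 0.1856·52 = 61.0980
  x_3 = 0.2076·30 + 0.1809·23 + 0.1417·15 + 1.2070·64 + 0.0936·49 + 0.2342·52 = 106.5288
  x_4 = 0.1607·30 + 0.1592·23 + 0.0661·15 + 0.0716·64 + 1.0541·49 + 0.1848·52 = 75.3168
  x_5 = 0.1866·30 + 0.0923·23 + 0.1237·15 + 0.1579·64 + 0.0984·49 + 1.1979·52 = 86.7959

L[4,2] = 0.0661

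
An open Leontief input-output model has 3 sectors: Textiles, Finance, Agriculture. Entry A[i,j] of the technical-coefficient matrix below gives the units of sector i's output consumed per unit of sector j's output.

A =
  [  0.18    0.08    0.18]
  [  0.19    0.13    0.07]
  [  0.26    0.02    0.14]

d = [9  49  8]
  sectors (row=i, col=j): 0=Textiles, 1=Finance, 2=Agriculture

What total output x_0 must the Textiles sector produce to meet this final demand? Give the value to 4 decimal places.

20.7861

Form M = I − A:
  [  0.82   -0.08   -0.18]
  [ -0.19    0.87   -0.07]
  [ -0.26   -0.02    0.86]
Leontief inverse L = M⁻¹:
  [  1.3421    0.1301    0.2915]
  [  0.3264    1.1832    0.1646]
  [  0.4133    0.0669    1.2547]
Total output x = L · d:
  x_0 = 1.3421·9 + 0.1301·49 + 0.2915·8 = 20.7861
  x_1 = 0.3264·9 + 1.1832·49 + 0.1646·8 = 62.2319
  x_2 = 0.4133·9 + 0.0669·49 + 1.2547·8 = 17.0338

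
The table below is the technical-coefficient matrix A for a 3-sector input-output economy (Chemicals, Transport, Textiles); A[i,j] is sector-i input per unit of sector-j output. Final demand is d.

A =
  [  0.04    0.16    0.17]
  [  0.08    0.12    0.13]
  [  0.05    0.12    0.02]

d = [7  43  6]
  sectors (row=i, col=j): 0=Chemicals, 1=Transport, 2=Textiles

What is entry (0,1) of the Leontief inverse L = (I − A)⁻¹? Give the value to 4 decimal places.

Form M = I − A:
  [  0.96   -0.16   -0.17]
  [ -0.08    0.88   -0.13]
  [ -0.05   -0.12    0.98]
Leontief inverse L = M⁻¹:
  [  1.0716    0.2242    0.2156]
  [  0.1074    1.1798    0.1751]
  [  0.0678    0.1559    1.0529]
Total output x = L · d:
  x_0 = 1.0716·7 + 0.2242·43 + 0.2156·6 = 18.4371
  x_1 = 0.1074·7 + 1.1798·43 + 0.1751·6 = 52.5334
  x_2 = 0.0678·7 + 0.1559·43 + 1.0529·6 = 13.4958

L[0,1] = 0.2242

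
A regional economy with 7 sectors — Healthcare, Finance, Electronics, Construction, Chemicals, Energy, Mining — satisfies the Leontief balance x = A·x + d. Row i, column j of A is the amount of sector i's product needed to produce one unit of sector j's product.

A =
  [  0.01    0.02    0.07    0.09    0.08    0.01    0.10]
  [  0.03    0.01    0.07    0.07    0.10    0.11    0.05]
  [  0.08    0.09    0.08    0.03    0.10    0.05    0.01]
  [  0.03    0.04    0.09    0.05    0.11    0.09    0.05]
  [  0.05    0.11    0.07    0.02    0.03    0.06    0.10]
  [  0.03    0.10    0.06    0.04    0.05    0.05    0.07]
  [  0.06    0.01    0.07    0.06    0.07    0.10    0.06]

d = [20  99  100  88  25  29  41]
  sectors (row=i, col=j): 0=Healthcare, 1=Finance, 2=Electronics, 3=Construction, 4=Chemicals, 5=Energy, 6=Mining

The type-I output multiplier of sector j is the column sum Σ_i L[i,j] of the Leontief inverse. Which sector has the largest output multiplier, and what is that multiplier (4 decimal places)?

Chemicals (1.9297)

Form M = I − A:
  [  0.99   -0.02   -0.07   -0.09   -0.08   -0.01   -0.10]
  [ -0.03    0.99   -0.07   -0.07   -0.10   -0.11   -0.05]
  [ -0.08   -0.09    0.92   -0.03   -0.10   -0.05   -0.01]
  [ -0.03   -0.04   -0.09    0.95   -0.11   -0.09   -0.05]
  [ -0.05   -0.11   -0.07   -0.02    0.97   -0.06   -0.10]
  [ -0.03   -0.10   -0.06   -0.04   -0.05    0.95   -0.07]
  [ -0.06   -0.01   -0.07   -0.06   -0.07   -0.10    0.94]
Leontief inverse L = M⁻¹:
  [  1.0421    0.0588    0.1201    0.1209    0.1312    0.0586    0.1400]
  [  0.0641    1.0614    0.1256    0.1045    0.1549    0.1602    0.0986]
  [  0.1125    0.1364    1.1355    0.0678    0.1575    0.0993    0.0591]
  [  0.0666    0.0929    0.1482    1.0863    0.1681    0.1433    0.0999]
  [  0.0838    0.1496    0.1251    0.0599    1.0894    0.1146    0.1458]
  [  0.0608    0.1382    0.1107    0.0750    0.1040    1.1006    0.1120]
  [  0.0925    0.0570    0.1241    0.0957    0.1247    0.1476    1.1074]
Total output x = L · d:
  x_0 = 1.0421·20 + 0.0588·99 + 0.1201·100 + 0.1209·88 + 0.1312·25 + 0.0586·29 + 0.1400·41 = 60.0267
  x_1 = 0.0641·20 + 1.0614·99 + 0.1256·100 + 0.1045·88 + 0.1549·25 + 0.1602·29 + 0.0986·41 = 140.6802
  x_2 = 0.1125·20 + 0.1364·99 + 1.1355·100 + 0.0678·88 + 0.1575·25 + 0.0993·29 + 0.0591·41 = 144.4998
  x_3 = 0.0666·20 + 0.0929·99 + 0.1482·100 + 1.0863·88 + 0.1681·25 + 0.1433·29 + 0.0999·41 = 133.3971
  x_4 = 0.0838·20 + 0.1496·99 + 0.1251·100 + 0.0599·88 + 1.0894·25 + 0.1146·29 + 0.1458·41 = 70.7953
  x_5 = 0.0608·20 + 0.1382·99 + 0.1107·100 + 0.0750·88 + 0.1040·25 + 1.1006·29 + 0.1120·41 = 71.6765
  x_6 = 0.0925·20 + 0.0570·99 + 0.1241·100 + 0.0957·88 + 0.1247·25 + 0.1476·29 + 1.1074·41 = 81.1176
Output multipliers (column sums of L):
  Healthcare: 1.5225
  Finance: 1.6941
  Electronics: 1.8891
  Construction: 1.6101
  Chemicals: 1.9297
  Energy: 1.8242
  Mining: 1.7628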